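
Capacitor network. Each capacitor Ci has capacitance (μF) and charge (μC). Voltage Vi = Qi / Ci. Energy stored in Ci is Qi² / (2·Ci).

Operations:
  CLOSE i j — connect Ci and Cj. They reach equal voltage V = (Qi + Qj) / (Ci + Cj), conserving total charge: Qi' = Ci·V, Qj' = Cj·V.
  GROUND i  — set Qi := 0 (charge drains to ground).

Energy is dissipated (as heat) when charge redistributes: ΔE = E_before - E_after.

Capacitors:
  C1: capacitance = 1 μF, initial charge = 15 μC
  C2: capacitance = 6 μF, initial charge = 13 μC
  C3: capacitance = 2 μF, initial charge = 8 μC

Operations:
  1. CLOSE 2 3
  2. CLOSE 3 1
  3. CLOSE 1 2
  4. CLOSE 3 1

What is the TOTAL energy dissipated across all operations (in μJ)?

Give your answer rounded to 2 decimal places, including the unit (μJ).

Initial: C1(1μF, Q=15μC, V=15.00V), C2(6μF, Q=13μC, V=2.17V), C3(2μF, Q=8μC, V=4.00V)
Op 1: CLOSE 2-3: Q_total=21.00, C_total=8.00, V=2.62; Q2=15.75, Q3=5.25; dissipated=2.521
Op 2: CLOSE 3-1: Q_total=20.25, C_total=3.00, V=6.75; Q3=13.50, Q1=6.75; dissipated=51.047
Op 3: CLOSE 1-2: Q_total=22.50, C_total=7.00, V=3.21; Q1=3.21, Q2=19.29; dissipated=7.292
Op 4: CLOSE 3-1: Q_total=16.71, C_total=3.00, V=5.57; Q3=11.14, Q1=5.57; dissipated=4.167
Total dissipated: 65.027 μJ

Answer: 65.03 μJ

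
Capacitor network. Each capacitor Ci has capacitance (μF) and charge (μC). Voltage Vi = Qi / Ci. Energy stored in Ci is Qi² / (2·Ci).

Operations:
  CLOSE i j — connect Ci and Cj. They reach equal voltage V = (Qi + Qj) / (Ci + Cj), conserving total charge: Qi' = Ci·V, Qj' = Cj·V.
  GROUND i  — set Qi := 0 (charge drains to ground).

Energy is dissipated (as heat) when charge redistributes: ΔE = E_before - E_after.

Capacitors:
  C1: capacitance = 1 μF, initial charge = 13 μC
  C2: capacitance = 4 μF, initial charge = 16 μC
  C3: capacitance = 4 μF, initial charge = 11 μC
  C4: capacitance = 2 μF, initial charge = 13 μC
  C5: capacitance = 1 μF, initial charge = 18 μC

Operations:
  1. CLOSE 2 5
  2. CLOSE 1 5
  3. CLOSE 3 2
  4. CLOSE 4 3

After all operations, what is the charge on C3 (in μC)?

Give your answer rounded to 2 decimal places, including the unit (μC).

Initial: C1(1μF, Q=13μC, V=13.00V), C2(4μF, Q=16μC, V=4.00V), C3(4μF, Q=11μC, V=2.75V), C4(2μF, Q=13μC, V=6.50V), C5(1μF, Q=18μC, V=18.00V)
Op 1: CLOSE 2-5: Q_total=34.00, C_total=5.00, V=6.80; Q2=27.20, Q5=6.80; dissipated=78.400
Op 2: CLOSE 1-5: Q_total=19.80, C_total=2.00, V=9.90; Q1=9.90, Q5=9.90; dissipated=9.610
Op 3: CLOSE 3-2: Q_total=38.20, C_total=8.00, V=4.78; Q3=19.10, Q2=19.10; dissipated=16.402
Op 4: CLOSE 4-3: Q_total=32.10, C_total=6.00, V=5.35; Q4=10.70, Q3=21.40; dissipated=1.984
Final charges: Q1=9.90, Q2=19.10, Q3=21.40, Q4=10.70, Q5=9.90

Answer: 21.40 μC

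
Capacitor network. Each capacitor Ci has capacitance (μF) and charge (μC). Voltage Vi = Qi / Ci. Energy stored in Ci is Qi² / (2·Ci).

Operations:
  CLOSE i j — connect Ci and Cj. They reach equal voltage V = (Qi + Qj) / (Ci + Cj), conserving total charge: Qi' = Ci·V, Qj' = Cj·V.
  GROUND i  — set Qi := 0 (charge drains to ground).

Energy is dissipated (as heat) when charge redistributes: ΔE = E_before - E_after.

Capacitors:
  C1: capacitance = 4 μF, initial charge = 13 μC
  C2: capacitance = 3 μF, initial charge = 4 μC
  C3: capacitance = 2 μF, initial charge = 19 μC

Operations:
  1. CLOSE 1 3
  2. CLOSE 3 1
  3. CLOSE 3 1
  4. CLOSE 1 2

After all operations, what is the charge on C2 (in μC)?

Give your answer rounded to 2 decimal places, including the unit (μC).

Initial: C1(4μF, Q=13μC, V=3.25V), C2(3μF, Q=4μC, V=1.33V), C3(2μF, Q=19μC, V=9.50V)
Op 1: CLOSE 1-3: Q_total=32.00, C_total=6.00, V=5.33; Q1=21.33, Q3=10.67; dissipated=26.042
Op 2: CLOSE 3-1: Q_total=32.00, C_total=6.00, V=5.33; Q3=10.67, Q1=21.33; dissipated=0.000
Op 3: CLOSE 3-1: Q_total=32.00, C_total=6.00, V=5.33; Q3=10.67, Q1=21.33; dissipated=0.000
Op 4: CLOSE 1-2: Q_total=25.33, C_total=7.00, V=3.62; Q1=14.48, Q2=10.86; dissipated=13.714
Final charges: Q1=14.48, Q2=10.86, Q3=10.67

Answer: 10.86 μC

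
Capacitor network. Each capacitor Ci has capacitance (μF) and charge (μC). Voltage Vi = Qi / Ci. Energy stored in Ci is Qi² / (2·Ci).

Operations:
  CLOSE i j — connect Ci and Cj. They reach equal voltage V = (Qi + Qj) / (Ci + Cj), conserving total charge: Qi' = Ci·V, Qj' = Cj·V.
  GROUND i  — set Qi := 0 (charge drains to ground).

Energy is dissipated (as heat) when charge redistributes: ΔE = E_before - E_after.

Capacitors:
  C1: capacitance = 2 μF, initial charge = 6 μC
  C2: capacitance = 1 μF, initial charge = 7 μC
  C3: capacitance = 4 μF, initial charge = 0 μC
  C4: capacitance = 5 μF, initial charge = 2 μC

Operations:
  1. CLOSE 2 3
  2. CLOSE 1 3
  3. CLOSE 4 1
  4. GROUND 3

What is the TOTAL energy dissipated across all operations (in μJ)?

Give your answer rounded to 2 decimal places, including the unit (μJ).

Initial: C1(2μF, Q=6μC, V=3.00V), C2(1μF, Q=7μC, V=7.00V), C3(4μF, Q=0μC, V=0.00V), C4(5μF, Q=2μC, V=0.40V)
Op 1: CLOSE 2-3: Q_total=7.00, C_total=5.00, V=1.40; Q2=1.40, Q3=5.60; dissipated=19.600
Op 2: CLOSE 1-3: Q_total=11.60, C_total=6.00, V=1.93; Q1=3.87, Q3=7.73; dissipated=1.707
Op 3: CLOSE 4-1: Q_total=5.87, C_total=7.00, V=0.84; Q4=4.19, Q1=1.68; dissipated=1.679
Op 4: GROUND 3: Q3=0; energy lost=7.476
Total dissipated: 30.462 μJ

Answer: 30.46 μJ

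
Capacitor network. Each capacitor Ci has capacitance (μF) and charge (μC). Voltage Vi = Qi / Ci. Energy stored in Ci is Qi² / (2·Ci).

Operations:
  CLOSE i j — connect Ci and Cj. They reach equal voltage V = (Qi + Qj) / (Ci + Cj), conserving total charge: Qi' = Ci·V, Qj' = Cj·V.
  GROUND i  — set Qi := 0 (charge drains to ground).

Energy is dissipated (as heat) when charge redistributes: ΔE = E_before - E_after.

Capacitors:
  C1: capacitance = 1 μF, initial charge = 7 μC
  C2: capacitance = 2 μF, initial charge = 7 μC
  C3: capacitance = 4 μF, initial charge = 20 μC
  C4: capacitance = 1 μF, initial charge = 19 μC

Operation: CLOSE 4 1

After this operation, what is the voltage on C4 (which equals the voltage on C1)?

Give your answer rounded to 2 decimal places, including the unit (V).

Answer: 13.00 V

Derivation:
Initial: C1(1μF, Q=7μC, V=7.00V), C2(2μF, Q=7μC, V=3.50V), C3(4μF, Q=20μC, V=5.00V), C4(1μF, Q=19μC, V=19.00V)
Op 1: CLOSE 4-1: Q_total=26.00, C_total=2.00, V=13.00; Q4=13.00, Q1=13.00; dissipated=36.000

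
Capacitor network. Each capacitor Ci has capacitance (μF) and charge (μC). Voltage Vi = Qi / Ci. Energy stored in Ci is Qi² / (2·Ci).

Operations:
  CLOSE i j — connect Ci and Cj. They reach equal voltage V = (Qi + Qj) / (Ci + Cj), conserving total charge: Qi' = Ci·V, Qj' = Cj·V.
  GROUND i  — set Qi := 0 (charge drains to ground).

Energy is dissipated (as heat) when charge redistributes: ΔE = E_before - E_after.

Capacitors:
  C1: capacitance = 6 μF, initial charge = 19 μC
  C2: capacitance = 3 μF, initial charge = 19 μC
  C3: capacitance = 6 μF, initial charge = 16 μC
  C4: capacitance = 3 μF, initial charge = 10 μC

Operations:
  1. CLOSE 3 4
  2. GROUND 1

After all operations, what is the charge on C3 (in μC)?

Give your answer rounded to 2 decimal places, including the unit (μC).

Initial: C1(6μF, Q=19μC, V=3.17V), C2(3μF, Q=19μC, V=6.33V), C3(6μF, Q=16μC, V=2.67V), C4(3μF, Q=10μC, V=3.33V)
Op 1: CLOSE 3-4: Q_total=26.00, C_total=9.00, V=2.89; Q3=17.33, Q4=8.67; dissipated=0.444
Op 2: GROUND 1: Q1=0; energy lost=30.083
Final charges: Q1=0.00, Q2=19.00, Q3=17.33, Q4=8.67

Answer: 17.33 μC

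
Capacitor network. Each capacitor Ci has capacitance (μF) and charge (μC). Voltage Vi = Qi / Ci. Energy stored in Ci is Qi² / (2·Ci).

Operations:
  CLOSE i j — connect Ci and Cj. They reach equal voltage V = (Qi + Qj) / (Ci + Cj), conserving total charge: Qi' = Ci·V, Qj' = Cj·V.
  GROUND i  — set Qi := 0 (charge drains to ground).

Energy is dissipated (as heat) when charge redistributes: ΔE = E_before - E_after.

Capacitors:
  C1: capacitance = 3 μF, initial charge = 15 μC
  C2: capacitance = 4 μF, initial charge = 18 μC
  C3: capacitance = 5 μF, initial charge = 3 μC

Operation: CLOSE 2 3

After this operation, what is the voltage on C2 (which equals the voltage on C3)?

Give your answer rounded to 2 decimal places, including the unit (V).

Initial: C1(3μF, Q=15μC, V=5.00V), C2(4μF, Q=18μC, V=4.50V), C3(5μF, Q=3μC, V=0.60V)
Op 1: CLOSE 2-3: Q_total=21.00, C_total=9.00, V=2.33; Q2=9.33, Q3=11.67; dissipated=16.900

Answer: 2.33 V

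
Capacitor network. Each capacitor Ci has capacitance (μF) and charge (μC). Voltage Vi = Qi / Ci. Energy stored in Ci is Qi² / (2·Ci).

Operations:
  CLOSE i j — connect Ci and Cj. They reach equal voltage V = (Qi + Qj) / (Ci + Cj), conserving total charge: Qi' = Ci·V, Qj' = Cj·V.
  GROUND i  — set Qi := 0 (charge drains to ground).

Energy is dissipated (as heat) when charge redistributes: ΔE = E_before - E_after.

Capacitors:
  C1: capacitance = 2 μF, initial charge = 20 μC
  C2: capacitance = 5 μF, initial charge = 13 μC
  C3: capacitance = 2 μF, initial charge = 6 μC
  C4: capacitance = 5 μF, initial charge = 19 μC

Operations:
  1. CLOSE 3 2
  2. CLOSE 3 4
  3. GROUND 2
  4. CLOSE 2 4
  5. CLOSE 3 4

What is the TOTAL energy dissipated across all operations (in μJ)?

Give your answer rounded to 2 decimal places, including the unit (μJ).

Answer: 36.77 μJ

Derivation:
Initial: C1(2μF, Q=20μC, V=10.00V), C2(5μF, Q=13μC, V=2.60V), C3(2μF, Q=6μC, V=3.00V), C4(5μF, Q=19μC, V=3.80V)
Op 1: CLOSE 3-2: Q_total=19.00, C_total=7.00, V=2.71; Q3=5.43, Q2=13.57; dissipated=0.114
Op 2: CLOSE 3-4: Q_total=24.43, C_total=7.00, V=3.49; Q3=6.98, Q4=17.45; dissipated=0.842
Op 3: GROUND 2: Q2=0; energy lost=18.418
Op 4: CLOSE 2-4: Q_total=17.45, C_total=10.00, V=1.74; Q2=8.72, Q4=8.72; dissipated=15.223
Op 5: CLOSE 3-4: Q_total=15.70, C_total=7.00, V=2.24; Q3=4.49, Q4=11.22; dissipated=2.175
Total dissipated: 36.773 μJ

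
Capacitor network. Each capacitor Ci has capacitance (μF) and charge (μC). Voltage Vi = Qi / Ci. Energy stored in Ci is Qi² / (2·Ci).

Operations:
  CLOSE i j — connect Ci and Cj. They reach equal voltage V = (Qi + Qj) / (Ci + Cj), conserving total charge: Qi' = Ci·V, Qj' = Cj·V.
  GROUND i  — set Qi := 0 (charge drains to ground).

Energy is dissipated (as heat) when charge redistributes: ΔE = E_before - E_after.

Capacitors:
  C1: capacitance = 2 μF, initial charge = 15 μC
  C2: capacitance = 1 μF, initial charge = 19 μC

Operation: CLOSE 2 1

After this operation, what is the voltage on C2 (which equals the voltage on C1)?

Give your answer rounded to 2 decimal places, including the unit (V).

Answer: 11.33 V

Derivation:
Initial: C1(2μF, Q=15μC, V=7.50V), C2(1μF, Q=19μC, V=19.00V)
Op 1: CLOSE 2-1: Q_total=34.00, C_total=3.00, V=11.33; Q2=11.33, Q1=22.67; dissipated=44.083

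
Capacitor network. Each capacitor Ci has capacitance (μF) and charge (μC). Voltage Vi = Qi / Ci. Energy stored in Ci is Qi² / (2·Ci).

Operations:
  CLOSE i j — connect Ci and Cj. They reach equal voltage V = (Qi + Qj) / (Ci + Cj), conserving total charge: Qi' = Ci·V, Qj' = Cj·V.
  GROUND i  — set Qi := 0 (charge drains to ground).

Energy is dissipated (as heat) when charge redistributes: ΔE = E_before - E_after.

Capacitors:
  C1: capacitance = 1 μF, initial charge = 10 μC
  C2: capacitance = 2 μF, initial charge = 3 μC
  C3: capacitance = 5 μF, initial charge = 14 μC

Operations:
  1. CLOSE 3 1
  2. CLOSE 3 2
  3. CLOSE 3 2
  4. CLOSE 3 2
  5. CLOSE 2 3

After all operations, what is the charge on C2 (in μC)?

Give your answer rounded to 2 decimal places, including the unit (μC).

Answer: 6.57 μC

Derivation:
Initial: C1(1μF, Q=10μC, V=10.00V), C2(2μF, Q=3μC, V=1.50V), C3(5μF, Q=14μC, V=2.80V)
Op 1: CLOSE 3-1: Q_total=24.00, C_total=6.00, V=4.00; Q3=20.00, Q1=4.00; dissipated=21.600
Op 2: CLOSE 3-2: Q_total=23.00, C_total=7.00, V=3.29; Q3=16.43, Q2=6.57; dissipated=4.464
Op 3: CLOSE 3-2: Q_total=23.00, C_total=7.00, V=3.29; Q3=16.43, Q2=6.57; dissipated=0.000
Op 4: CLOSE 3-2: Q_total=23.00, C_total=7.00, V=3.29; Q3=16.43, Q2=6.57; dissipated=0.000
Op 5: CLOSE 2-3: Q_total=23.00, C_total=7.00, V=3.29; Q2=6.57, Q3=16.43; dissipated=0.000
Final charges: Q1=4.00, Q2=6.57, Q3=16.43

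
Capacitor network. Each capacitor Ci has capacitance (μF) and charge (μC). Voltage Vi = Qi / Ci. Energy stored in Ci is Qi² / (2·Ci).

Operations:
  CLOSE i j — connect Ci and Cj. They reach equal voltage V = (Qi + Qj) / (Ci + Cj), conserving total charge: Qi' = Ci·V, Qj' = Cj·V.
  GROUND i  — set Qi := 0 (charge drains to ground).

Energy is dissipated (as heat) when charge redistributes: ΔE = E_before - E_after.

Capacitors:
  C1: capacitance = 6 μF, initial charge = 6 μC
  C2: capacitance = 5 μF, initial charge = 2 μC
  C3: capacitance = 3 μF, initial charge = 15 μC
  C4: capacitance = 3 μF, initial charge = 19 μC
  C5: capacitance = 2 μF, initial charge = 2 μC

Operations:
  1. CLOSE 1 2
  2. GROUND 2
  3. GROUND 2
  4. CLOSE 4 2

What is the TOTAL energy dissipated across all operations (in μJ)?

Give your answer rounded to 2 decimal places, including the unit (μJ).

Answer: 39.42 μJ

Derivation:
Initial: C1(6μF, Q=6μC, V=1.00V), C2(5μF, Q=2μC, V=0.40V), C3(3μF, Q=15μC, V=5.00V), C4(3μF, Q=19μC, V=6.33V), C5(2μF, Q=2μC, V=1.00V)
Op 1: CLOSE 1-2: Q_total=8.00, C_total=11.00, V=0.73; Q1=4.36, Q2=3.64; dissipated=0.491
Op 2: GROUND 2: Q2=0; energy lost=1.322
Op 3: GROUND 2: Q2=0; energy lost=0.000
Op 4: CLOSE 4-2: Q_total=19.00, C_total=8.00, V=2.38; Q4=7.12, Q2=11.88; dissipated=37.604
Total dissipated: 39.417 μJ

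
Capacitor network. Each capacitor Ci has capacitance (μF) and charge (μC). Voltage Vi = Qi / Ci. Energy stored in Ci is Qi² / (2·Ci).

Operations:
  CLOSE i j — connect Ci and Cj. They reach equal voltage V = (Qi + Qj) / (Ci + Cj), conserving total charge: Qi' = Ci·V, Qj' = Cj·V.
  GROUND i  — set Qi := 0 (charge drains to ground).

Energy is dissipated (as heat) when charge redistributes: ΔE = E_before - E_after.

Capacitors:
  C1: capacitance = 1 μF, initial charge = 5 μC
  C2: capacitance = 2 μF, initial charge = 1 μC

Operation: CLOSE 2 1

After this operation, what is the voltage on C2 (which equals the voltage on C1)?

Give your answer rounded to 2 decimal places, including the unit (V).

Initial: C1(1μF, Q=5μC, V=5.00V), C2(2μF, Q=1μC, V=0.50V)
Op 1: CLOSE 2-1: Q_total=6.00, C_total=3.00, V=2.00; Q2=4.00, Q1=2.00; dissipated=6.750

Answer: 2.00 V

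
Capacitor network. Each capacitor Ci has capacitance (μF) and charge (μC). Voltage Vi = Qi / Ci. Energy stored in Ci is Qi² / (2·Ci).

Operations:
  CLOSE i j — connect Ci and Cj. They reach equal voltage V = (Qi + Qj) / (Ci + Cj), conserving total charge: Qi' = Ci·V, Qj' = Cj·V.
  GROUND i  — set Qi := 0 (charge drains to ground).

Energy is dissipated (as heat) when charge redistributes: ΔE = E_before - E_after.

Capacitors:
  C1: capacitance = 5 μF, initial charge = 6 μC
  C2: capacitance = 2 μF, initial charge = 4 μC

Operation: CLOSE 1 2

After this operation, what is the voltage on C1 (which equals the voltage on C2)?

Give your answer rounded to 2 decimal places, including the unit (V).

Initial: C1(5μF, Q=6μC, V=1.20V), C2(2μF, Q=4μC, V=2.00V)
Op 1: CLOSE 1-2: Q_total=10.00, C_total=7.00, V=1.43; Q1=7.14, Q2=2.86; dissipated=0.457

Answer: 1.43 V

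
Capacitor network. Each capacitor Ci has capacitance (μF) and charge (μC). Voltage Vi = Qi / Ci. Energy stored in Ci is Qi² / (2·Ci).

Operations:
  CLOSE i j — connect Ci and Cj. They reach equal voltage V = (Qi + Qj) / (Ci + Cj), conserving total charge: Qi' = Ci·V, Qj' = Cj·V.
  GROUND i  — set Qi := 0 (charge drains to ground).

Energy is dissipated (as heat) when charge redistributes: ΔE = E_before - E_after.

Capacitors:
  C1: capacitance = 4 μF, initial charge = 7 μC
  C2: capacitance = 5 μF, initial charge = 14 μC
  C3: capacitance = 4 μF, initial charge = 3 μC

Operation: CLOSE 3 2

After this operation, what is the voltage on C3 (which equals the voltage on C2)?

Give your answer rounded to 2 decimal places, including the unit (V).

Answer: 1.89 V

Derivation:
Initial: C1(4μF, Q=7μC, V=1.75V), C2(5μF, Q=14μC, V=2.80V), C3(4μF, Q=3μC, V=0.75V)
Op 1: CLOSE 3-2: Q_total=17.00, C_total=9.00, V=1.89; Q3=7.56, Q2=9.44; dissipated=4.669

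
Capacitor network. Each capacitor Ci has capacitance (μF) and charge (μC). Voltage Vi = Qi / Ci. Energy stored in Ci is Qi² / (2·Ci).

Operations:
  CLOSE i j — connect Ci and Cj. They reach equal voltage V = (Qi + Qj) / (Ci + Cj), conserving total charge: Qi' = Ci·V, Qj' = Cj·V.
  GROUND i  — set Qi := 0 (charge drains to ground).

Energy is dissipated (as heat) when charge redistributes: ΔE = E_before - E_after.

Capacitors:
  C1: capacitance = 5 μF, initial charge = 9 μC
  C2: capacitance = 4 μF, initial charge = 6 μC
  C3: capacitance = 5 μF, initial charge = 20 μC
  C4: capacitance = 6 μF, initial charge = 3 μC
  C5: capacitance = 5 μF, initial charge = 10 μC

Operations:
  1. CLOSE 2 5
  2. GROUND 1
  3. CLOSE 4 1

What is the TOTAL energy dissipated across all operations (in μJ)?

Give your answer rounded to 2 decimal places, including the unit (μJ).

Answer: 8.72 μJ

Derivation:
Initial: C1(5μF, Q=9μC, V=1.80V), C2(4μF, Q=6μC, V=1.50V), C3(5μF, Q=20μC, V=4.00V), C4(6μF, Q=3μC, V=0.50V), C5(5μF, Q=10μC, V=2.00V)
Op 1: CLOSE 2-5: Q_total=16.00, C_total=9.00, V=1.78; Q2=7.11, Q5=8.89; dissipated=0.278
Op 2: GROUND 1: Q1=0; energy lost=8.100
Op 3: CLOSE 4-1: Q_total=3.00, C_total=11.00, V=0.27; Q4=1.64, Q1=1.36; dissipated=0.341
Total dissipated: 8.719 μJ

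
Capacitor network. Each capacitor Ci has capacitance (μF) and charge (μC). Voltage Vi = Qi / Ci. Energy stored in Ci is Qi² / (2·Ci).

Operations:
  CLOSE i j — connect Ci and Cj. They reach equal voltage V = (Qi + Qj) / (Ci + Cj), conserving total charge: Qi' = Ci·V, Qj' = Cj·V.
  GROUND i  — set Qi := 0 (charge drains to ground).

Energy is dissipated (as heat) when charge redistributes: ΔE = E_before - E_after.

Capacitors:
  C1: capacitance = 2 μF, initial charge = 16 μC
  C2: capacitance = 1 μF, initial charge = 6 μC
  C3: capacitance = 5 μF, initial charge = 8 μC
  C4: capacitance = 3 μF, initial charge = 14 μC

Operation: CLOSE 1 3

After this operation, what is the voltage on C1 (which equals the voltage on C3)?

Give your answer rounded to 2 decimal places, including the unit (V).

Initial: C1(2μF, Q=16μC, V=8.00V), C2(1μF, Q=6μC, V=6.00V), C3(5μF, Q=8μC, V=1.60V), C4(3μF, Q=14μC, V=4.67V)
Op 1: CLOSE 1-3: Q_total=24.00, C_total=7.00, V=3.43; Q1=6.86, Q3=17.14; dissipated=29.257

Answer: 3.43 V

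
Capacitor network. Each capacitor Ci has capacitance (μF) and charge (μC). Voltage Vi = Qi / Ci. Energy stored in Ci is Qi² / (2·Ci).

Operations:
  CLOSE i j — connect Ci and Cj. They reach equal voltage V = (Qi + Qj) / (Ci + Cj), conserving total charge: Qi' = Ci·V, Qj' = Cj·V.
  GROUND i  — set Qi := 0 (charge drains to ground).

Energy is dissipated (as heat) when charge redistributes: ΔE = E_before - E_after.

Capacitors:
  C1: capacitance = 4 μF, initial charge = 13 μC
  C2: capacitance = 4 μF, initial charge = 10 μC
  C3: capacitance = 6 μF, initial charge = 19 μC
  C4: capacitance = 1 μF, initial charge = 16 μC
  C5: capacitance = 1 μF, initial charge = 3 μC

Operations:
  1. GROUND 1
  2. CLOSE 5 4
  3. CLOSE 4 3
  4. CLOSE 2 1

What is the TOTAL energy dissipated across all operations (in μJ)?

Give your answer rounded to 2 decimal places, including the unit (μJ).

Initial: C1(4μF, Q=13μC, V=3.25V), C2(4μF, Q=10μC, V=2.50V), C3(6μF, Q=19μC, V=3.17V), C4(1μF, Q=16μC, V=16.00V), C5(1μF, Q=3μC, V=3.00V)
Op 1: GROUND 1: Q1=0; energy lost=21.125
Op 2: CLOSE 5-4: Q_total=19.00, C_total=2.00, V=9.50; Q5=9.50, Q4=9.50; dissipated=42.250
Op 3: CLOSE 4-3: Q_total=28.50, C_total=7.00, V=4.07; Q4=4.07, Q3=24.43; dissipated=17.190
Op 4: CLOSE 2-1: Q_total=10.00, C_total=8.00, V=1.25; Q2=5.00, Q1=5.00; dissipated=6.250
Total dissipated: 86.815 μJ

Answer: 86.82 μJ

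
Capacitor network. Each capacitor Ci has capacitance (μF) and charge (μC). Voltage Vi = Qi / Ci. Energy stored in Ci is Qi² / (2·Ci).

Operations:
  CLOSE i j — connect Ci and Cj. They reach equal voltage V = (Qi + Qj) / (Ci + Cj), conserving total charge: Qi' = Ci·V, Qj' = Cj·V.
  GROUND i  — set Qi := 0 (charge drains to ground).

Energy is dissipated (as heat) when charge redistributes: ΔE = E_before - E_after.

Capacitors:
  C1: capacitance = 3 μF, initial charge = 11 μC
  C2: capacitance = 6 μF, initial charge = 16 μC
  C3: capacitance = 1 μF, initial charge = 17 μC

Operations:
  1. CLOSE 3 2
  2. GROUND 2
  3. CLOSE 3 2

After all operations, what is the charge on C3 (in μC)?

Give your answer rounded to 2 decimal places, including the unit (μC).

Initial: C1(3μF, Q=11μC, V=3.67V), C2(6μF, Q=16μC, V=2.67V), C3(1μF, Q=17μC, V=17.00V)
Op 1: CLOSE 3-2: Q_total=33.00, C_total=7.00, V=4.71; Q3=4.71, Q2=28.29; dissipated=88.048
Op 2: GROUND 2: Q2=0; energy lost=66.673
Op 3: CLOSE 3-2: Q_total=4.71, C_total=7.00, V=0.67; Q3=0.67, Q2=4.04; dissipated=9.525
Final charges: Q1=11.00, Q2=4.04, Q3=0.67

Answer: 0.67 μC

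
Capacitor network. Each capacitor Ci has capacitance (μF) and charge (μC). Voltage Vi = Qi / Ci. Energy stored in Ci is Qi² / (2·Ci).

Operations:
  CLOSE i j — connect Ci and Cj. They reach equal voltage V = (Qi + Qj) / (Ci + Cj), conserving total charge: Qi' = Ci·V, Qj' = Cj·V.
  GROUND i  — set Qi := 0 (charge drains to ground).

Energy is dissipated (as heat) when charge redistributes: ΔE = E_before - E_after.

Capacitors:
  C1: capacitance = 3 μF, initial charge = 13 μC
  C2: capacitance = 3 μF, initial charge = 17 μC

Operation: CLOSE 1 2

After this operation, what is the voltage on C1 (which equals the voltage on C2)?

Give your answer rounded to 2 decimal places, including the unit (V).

Initial: C1(3μF, Q=13μC, V=4.33V), C2(3μF, Q=17μC, V=5.67V)
Op 1: CLOSE 1-2: Q_total=30.00, C_total=6.00, V=5.00; Q1=15.00, Q2=15.00; dissipated=1.333

Answer: 5.00 V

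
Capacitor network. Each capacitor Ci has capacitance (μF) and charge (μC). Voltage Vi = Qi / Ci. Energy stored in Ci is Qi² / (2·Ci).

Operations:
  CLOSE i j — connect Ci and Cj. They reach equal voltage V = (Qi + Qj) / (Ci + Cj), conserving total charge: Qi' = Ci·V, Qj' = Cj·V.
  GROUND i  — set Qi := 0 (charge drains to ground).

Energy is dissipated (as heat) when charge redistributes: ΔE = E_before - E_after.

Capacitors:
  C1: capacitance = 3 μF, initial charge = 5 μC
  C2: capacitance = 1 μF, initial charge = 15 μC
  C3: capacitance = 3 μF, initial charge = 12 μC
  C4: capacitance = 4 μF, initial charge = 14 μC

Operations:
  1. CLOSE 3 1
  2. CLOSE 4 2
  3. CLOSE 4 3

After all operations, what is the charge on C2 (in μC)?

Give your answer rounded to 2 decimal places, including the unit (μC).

Initial: C1(3μF, Q=5μC, V=1.67V), C2(1μF, Q=15μC, V=15.00V), C3(3μF, Q=12μC, V=4.00V), C4(4μF, Q=14μC, V=3.50V)
Op 1: CLOSE 3-1: Q_total=17.00, C_total=6.00, V=2.83; Q3=8.50, Q1=8.50; dissipated=4.083
Op 2: CLOSE 4-2: Q_total=29.00, C_total=5.00, V=5.80; Q4=23.20, Q2=5.80; dissipated=52.900
Op 3: CLOSE 4-3: Q_total=31.70, C_total=7.00, V=4.53; Q4=18.11, Q3=13.59; dissipated=7.544
Final charges: Q1=8.50, Q2=5.80, Q3=13.59, Q4=18.11

Answer: 5.80 μC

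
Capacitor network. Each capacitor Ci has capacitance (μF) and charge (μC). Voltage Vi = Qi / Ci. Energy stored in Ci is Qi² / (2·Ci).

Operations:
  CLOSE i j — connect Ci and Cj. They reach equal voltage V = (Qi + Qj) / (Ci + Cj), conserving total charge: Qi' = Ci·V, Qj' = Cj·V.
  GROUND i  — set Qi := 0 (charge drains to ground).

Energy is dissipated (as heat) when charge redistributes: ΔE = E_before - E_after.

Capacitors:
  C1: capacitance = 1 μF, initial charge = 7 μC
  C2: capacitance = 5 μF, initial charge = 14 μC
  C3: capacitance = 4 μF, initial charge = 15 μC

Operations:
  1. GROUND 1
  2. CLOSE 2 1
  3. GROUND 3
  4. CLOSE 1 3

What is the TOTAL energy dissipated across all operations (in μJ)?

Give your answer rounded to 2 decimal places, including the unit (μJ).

Answer: 58.07 μJ

Derivation:
Initial: C1(1μF, Q=7μC, V=7.00V), C2(5μF, Q=14μC, V=2.80V), C3(4μF, Q=15μC, V=3.75V)
Op 1: GROUND 1: Q1=0; energy lost=24.500
Op 2: CLOSE 2-1: Q_total=14.00, C_total=6.00, V=2.33; Q2=11.67, Q1=2.33; dissipated=3.267
Op 3: GROUND 3: Q3=0; energy lost=28.125
Op 4: CLOSE 1-3: Q_total=2.33, C_total=5.00, V=0.47; Q1=0.47, Q3=1.87; dissipated=2.178
Total dissipated: 58.069 μJ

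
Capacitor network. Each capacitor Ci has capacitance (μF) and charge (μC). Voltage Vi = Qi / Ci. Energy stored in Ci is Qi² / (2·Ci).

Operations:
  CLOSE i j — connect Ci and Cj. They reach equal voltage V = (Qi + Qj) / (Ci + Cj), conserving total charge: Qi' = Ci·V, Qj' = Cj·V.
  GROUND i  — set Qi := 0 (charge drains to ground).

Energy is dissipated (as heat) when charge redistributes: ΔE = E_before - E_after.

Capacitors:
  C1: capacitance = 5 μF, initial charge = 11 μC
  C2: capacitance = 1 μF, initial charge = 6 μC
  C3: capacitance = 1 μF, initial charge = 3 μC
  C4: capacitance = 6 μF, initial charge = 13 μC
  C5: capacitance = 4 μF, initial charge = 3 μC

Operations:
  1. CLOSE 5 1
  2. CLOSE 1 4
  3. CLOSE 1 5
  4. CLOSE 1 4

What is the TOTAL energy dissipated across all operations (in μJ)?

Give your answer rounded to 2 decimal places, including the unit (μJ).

Answer: 3.00 μJ

Derivation:
Initial: C1(5μF, Q=11μC, V=2.20V), C2(1μF, Q=6μC, V=6.00V), C3(1μF, Q=3μC, V=3.00V), C4(6μF, Q=13μC, V=2.17V), C5(4μF, Q=3μC, V=0.75V)
Op 1: CLOSE 5-1: Q_total=14.00, C_total=9.00, V=1.56; Q5=6.22, Q1=7.78; dissipated=2.336
Op 2: CLOSE 1-4: Q_total=20.78, C_total=11.00, V=1.89; Q1=9.44, Q4=11.33; dissipated=0.509
Op 3: CLOSE 1-5: Q_total=15.67, C_total=9.00, V=1.74; Q1=8.70, Q5=6.96; dissipated=0.123
Op 4: CLOSE 1-4: Q_total=20.04, C_total=11.00, V=1.82; Q1=9.11, Q4=10.93; dissipated=0.030
Total dissipated: 2.999 μJ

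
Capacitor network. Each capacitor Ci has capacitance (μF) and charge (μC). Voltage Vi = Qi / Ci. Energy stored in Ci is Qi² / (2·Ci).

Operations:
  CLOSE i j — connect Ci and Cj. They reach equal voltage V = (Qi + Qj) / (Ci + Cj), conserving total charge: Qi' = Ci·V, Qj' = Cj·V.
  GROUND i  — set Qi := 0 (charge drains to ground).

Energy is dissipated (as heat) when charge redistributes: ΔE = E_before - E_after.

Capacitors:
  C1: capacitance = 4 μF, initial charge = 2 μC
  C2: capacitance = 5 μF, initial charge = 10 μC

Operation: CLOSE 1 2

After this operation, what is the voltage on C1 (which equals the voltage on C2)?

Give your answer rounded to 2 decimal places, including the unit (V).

Initial: C1(4μF, Q=2μC, V=0.50V), C2(5μF, Q=10μC, V=2.00V)
Op 1: CLOSE 1-2: Q_total=12.00, C_total=9.00, V=1.33; Q1=5.33, Q2=6.67; dissipated=2.500

Answer: 1.33 V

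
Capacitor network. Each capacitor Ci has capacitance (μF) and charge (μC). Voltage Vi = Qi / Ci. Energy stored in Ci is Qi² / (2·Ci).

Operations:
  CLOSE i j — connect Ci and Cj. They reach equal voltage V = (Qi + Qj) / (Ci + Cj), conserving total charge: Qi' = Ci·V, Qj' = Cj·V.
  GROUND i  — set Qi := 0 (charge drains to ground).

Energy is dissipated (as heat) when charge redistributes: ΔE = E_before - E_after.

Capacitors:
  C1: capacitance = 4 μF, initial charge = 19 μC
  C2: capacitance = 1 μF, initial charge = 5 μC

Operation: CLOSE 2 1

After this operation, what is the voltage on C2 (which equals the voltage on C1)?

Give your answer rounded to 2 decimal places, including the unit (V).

Initial: C1(4μF, Q=19μC, V=4.75V), C2(1μF, Q=5μC, V=5.00V)
Op 1: CLOSE 2-1: Q_total=24.00, C_total=5.00, V=4.80; Q2=4.80, Q1=19.20; dissipated=0.025

Answer: 4.80 V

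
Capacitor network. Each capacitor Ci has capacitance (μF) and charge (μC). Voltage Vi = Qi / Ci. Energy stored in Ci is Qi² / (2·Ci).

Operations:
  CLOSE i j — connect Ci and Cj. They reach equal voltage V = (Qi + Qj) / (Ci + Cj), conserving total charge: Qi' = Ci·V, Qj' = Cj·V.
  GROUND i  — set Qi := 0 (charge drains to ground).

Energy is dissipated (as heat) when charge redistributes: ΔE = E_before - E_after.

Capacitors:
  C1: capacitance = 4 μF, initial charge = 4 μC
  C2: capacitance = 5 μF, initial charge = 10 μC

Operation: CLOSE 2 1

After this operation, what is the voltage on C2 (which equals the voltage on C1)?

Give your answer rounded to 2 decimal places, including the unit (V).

Answer: 1.56 V

Derivation:
Initial: C1(4μF, Q=4μC, V=1.00V), C2(5μF, Q=10μC, V=2.00V)
Op 1: CLOSE 2-1: Q_total=14.00, C_total=9.00, V=1.56; Q2=7.78, Q1=6.22; dissipated=1.111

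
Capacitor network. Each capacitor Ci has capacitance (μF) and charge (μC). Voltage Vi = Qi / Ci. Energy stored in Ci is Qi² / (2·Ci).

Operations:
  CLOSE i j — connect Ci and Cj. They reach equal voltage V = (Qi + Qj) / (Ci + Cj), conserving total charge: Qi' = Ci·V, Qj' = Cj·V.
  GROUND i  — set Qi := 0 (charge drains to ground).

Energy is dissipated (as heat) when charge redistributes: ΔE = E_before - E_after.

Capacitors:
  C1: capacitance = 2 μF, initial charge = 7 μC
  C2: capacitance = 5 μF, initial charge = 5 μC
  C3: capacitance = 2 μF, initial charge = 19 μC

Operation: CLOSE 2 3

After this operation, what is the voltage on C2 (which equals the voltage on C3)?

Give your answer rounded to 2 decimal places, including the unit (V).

Initial: C1(2μF, Q=7μC, V=3.50V), C2(5μF, Q=5μC, V=1.00V), C3(2μF, Q=19μC, V=9.50V)
Op 1: CLOSE 2-3: Q_total=24.00, C_total=7.00, V=3.43; Q2=17.14, Q3=6.86; dissipated=51.607

Answer: 3.43 V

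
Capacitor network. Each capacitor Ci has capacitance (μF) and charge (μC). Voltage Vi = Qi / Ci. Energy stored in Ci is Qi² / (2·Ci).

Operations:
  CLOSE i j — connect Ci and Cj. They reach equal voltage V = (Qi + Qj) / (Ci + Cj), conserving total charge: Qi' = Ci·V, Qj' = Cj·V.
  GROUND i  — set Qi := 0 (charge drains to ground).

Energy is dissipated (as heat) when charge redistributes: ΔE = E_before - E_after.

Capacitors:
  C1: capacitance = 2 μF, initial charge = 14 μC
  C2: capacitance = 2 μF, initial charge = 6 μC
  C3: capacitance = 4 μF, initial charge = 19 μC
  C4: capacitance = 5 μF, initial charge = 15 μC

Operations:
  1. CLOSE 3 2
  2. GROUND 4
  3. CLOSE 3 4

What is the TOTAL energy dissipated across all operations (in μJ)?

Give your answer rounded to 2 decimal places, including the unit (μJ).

Initial: C1(2μF, Q=14μC, V=7.00V), C2(2μF, Q=6μC, V=3.00V), C3(4μF, Q=19μC, V=4.75V), C4(5μF, Q=15μC, V=3.00V)
Op 1: CLOSE 3-2: Q_total=25.00, C_total=6.00, V=4.17; Q3=16.67, Q2=8.33; dissipated=2.042
Op 2: GROUND 4: Q4=0; energy lost=22.500
Op 3: CLOSE 3-4: Q_total=16.67, C_total=9.00, V=1.85; Q3=7.41, Q4=9.26; dissipated=19.290
Total dissipated: 43.832 μJ

Answer: 43.83 μJ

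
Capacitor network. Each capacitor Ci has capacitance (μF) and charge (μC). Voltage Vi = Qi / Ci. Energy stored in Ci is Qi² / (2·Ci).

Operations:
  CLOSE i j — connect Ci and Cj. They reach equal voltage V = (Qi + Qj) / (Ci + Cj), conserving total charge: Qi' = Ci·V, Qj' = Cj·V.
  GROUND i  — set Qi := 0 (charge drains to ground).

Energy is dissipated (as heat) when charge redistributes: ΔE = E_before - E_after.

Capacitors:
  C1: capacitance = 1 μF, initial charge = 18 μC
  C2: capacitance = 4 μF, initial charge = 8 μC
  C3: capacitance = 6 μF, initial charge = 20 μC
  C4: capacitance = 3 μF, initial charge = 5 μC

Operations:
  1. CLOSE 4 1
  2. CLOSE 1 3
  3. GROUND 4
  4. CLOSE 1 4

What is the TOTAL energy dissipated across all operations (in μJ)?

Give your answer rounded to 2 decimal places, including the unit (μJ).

Answer: 157.21 μJ

Derivation:
Initial: C1(1μF, Q=18μC, V=18.00V), C2(4μF, Q=8μC, V=2.00V), C3(6μF, Q=20μC, V=3.33V), C4(3μF, Q=5μC, V=1.67V)
Op 1: CLOSE 4-1: Q_total=23.00, C_total=4.00, V=5.75; Q4=17.25, Q1=5.75; dissipated=100.042
Op 2: CLOSE 1-3: Q_total=25.75, C_total=7.00, V=3.68; Q1=3.68, Q3=22.07; dissipated=2.503
Op 3: GROUND 4: Q4=0; energy lost=49.594
Op 4: CLOSE 1-4: Q_total=3.68, C_total=4.00, V=0.92; Q1=0.92, Q4=2.76; dissipated=5.074
Total dissipated: 157.213 μJ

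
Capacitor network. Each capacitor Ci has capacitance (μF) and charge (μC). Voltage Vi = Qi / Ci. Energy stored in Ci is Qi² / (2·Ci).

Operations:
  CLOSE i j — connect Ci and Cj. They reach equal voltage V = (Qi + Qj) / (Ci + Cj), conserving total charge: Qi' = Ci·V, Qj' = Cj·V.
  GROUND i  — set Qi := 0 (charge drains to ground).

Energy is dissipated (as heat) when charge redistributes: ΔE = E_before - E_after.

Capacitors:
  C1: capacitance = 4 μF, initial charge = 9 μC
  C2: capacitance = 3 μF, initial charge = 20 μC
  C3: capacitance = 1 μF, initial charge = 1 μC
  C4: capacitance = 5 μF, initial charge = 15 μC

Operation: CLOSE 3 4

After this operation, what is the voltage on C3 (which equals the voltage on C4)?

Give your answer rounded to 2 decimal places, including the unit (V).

Initial: C1(4μF, Q=9μC, V=2.25V), C2(3μF, Q=20μC, V=6.67V), C3(1μF, Q=1μC, V=1.00V), C4(5μF, Q=15μC, V=3.00V)
Op 1: CLOSE 3-4: Q_total=16.00, C_total=6.00, V=2.67; Q3=2.67, Q4=13.33; dissipated=1.667

Answer: 2.67 V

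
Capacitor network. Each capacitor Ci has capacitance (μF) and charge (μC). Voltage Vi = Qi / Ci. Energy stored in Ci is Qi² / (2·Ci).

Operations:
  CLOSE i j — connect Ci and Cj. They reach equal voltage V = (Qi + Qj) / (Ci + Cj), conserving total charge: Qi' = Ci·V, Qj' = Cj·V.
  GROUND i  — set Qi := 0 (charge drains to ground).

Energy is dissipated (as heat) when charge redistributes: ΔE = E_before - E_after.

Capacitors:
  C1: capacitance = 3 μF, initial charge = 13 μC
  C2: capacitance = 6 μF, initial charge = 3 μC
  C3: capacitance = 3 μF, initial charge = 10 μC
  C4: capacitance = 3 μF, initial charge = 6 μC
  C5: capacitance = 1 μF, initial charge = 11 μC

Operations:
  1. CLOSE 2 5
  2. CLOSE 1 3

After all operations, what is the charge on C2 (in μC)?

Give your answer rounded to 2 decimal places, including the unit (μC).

Answer: 12.00 μC

Derivation:
Initial: C1(3μF, Q=13μC, V=4.33V), C2(6μF, Q=3μC, V=0.50V), C3(3μF, Q=10μC, V=3.33V), C4(3μF, Q=6μC, V=2.00V), C5(1μF, Q=11μC, V=11.00V)
Op 1: CLOSE 2-5: Q_total=14.00, C_total=7.00, V=2.00; Q2=12.00, Q5=2.00; dissipated=47.250
Op 2: CLOSE 1-3: Q_total=23.00, C_total=6.00, V=3.83; Q1=11.50, Q3=11.50; dissipated=0.750
Final charges: Q1=11.50, Q2=12.00, Q3=11.50, Q4=6.00, Q5=2.00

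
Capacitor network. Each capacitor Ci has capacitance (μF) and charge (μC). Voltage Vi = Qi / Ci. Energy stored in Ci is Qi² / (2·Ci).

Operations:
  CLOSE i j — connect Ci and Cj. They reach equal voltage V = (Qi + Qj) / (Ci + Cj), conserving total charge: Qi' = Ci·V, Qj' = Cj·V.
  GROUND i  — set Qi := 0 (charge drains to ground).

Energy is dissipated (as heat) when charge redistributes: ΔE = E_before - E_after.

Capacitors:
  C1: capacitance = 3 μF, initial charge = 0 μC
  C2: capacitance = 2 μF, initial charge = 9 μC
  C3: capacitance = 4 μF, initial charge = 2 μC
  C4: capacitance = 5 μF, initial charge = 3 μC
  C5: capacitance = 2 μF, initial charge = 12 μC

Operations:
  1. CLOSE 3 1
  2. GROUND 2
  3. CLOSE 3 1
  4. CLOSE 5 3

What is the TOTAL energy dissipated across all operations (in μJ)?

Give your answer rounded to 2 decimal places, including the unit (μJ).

Answer: 42.23 μJ

Derivation:
Initial: C1(3μF, Q=0μC, V=0.00V), C2(2μF, Q=9μC, V=4.50V), C3(4μF, Q=2μC, V=0.50V), C4(5μF, Q=3μC, V=0.60V), C5(2μF, Q=12μC, V=6.00V)
Op 1: CLOSE 3-1: Q_total=2.00, C_total=7.00, V=0.29; Q3=1.14, Q1=0.86; dissipated=0.214
Op 2: GROUND 2: Q2=0; energy lost=20.250
Op 3: CLOSE 3-1: Q_total=2.00, C_total=7.00, V=0.29; Q3=1.14, Q1=0.86; dissipated=0.000
Op 4: CLOSE 5-3: Q_total=13.14, C_total=6.00, V=2.19; Q5=4.38, Q3=8.76; dissipated=21.769
Total dissipated: 42.233 μJ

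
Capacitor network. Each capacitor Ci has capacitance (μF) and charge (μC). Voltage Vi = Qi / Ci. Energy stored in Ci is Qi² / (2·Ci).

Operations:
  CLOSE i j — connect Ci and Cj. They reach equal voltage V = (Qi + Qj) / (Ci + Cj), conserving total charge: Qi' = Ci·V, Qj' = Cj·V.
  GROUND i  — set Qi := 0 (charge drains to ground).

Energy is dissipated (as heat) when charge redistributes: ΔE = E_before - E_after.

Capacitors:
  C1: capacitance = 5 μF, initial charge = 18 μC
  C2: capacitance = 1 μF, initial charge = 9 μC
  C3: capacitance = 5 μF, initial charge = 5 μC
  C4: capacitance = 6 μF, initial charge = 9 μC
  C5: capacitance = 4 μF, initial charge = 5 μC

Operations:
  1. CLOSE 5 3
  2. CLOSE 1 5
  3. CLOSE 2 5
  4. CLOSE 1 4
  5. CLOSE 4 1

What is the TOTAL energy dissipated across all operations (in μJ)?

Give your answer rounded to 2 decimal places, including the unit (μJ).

Initial: C1(5μF, Q=18μC, V=3.60V), C2(1μF, Q=9μC, V=9.00V), C3(5μF, Q=5μC, V=1.00V), C4(6μF, Q=9μC, V=1.50V), C5(4μF, Q=5μC, V=1.25V)
Op 1: CLOSE 5-3: Q_total=10.00, C_total=9.00, V=1.11; Q5=4.44, Q3=5.56; dissipated=0.069
Op 2: CLOSE 1-5: Q_total=22.44, C_total=9.00, V=2.49; Q1=12.47, Q5=9.98; dissipated=6.883
Op 3: CLOSE 2-5: Q_total=18.98, C_total=5.00, V=3.80; Q2=3.80, Q5=15.18; dissipated=16.932
Op 4: CLOSE 1-4: Q_total=21.47, C_total=11.00, V=1.95; Q1=9.76, Q4=11.71; dissipated=1.347
Op 5: CLOSE 4-1: Q_total=21.47, C_total=11.00, V=1.95; Q4=11.71, Q1=9.76; dissipated=0.000
Total dissipated: 25.231 μJ

Answer: 25.23 μJ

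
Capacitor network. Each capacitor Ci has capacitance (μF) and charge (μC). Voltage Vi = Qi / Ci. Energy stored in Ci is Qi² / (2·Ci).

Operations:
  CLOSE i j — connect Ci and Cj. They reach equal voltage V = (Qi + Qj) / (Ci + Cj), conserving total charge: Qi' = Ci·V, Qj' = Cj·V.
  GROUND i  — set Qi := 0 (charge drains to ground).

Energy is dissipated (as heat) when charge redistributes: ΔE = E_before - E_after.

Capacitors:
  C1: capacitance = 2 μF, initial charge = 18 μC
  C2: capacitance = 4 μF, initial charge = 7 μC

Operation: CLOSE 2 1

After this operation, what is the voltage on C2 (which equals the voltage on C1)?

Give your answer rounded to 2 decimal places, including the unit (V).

Initial: C1(2μF, Q=18μC, V=9.00V), C2(4μF, Q=7μC, V=1.75V)
Op 1: CLOSE 2-1: Q_total=25.00, C_total=6.00, V=4.17; Q2=16.67, Q1=8.33; dissipated=35.042

Answer: 4.17 V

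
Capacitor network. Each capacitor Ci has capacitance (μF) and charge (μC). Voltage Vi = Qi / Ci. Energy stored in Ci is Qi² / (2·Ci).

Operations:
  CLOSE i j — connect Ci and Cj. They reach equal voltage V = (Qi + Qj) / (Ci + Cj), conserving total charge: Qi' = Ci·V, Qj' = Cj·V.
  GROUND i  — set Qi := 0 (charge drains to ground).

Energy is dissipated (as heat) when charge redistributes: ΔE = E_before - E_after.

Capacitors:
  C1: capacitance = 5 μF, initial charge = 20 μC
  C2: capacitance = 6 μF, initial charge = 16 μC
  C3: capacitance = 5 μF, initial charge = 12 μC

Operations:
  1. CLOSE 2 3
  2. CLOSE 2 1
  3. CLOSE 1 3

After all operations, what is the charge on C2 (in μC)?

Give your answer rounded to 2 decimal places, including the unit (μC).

Answer: 19.24 μC

Derivation:
Initial: C1(5μF, Q=20μC, V=4.00V), C2(6μF, Q=16μC, V=2.67V), C3(5μF, Q=12μC, V=2.40V)
Op 1: CLOSE 2-3: Q_total=28.00, C_total=11.00, V=2.55; Q2=15.27, Q3=12.73; dissipated=0.097
Op 2: CLOSE 2-1: Q_total=35.27, C_total=11.00, V=3.21; Q2=19.24, Q1=16.03; dissipated=2.885
Op 3: CLOSE 1-3: Q_total=28.76, C_total=10.00, V=2.88; Q1=14.38, Q3=14.38; dissipated=0.546
Final charges: Q1=14.38, Q2=19.24, Q3=14.38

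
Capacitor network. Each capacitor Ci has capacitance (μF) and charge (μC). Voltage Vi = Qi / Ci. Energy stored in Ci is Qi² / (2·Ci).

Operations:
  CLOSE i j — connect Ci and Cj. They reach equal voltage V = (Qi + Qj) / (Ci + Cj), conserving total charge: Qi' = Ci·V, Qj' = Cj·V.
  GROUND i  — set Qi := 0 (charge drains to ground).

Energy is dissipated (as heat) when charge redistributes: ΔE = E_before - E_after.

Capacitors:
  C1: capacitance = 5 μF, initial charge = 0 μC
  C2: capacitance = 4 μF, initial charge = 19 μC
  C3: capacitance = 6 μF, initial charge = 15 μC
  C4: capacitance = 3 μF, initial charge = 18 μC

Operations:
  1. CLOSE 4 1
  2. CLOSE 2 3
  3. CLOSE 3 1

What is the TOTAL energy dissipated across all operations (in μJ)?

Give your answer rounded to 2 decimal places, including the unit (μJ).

Answer: 41.63 μJ

Derivation:
Initial: C1(5μF, Q=0μC, V=0.00V), C2(4μF, Q=19μC, V=4.75V), C3(6μF, Q=15μC, V=2.50V), C4(3μF, Q=18μC, V=6.00V)
Op 1: CLOSE 4-1: Q_total=18.00, C_total=8.00, V=2.25; Q4=6.75, Q1=11.25; dissipated=33.750
Op 2: CLOSE 2-3: Q_total=34.00, C_total=10.00, V=3.40; Q2=13.60, Q3=20.40; dissipated=6.075
Op 3: CLOSE 3-1: Q_total=31.65, C_total=11.00, V=2.88; Q3=17.26, Q1=14.39; dissipated=1.803
Total dissipated: 41.628 μJ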